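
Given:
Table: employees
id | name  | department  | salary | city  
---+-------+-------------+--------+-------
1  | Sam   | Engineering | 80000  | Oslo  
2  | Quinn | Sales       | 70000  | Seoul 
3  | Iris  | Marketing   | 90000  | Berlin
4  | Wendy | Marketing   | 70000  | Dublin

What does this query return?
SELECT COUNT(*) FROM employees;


COUNT(*) counts all rows

4


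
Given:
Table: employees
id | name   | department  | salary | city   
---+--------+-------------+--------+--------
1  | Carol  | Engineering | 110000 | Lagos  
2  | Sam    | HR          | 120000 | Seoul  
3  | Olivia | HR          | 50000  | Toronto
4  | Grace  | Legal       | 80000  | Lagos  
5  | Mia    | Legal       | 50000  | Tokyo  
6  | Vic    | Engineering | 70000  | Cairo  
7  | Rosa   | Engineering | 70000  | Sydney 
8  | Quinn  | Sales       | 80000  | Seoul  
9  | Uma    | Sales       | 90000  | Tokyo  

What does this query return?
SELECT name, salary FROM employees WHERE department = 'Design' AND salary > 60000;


Filtering: department = 'Design' AND salary > 60000
Matching: 0 rows

Empty result set (0 rows)


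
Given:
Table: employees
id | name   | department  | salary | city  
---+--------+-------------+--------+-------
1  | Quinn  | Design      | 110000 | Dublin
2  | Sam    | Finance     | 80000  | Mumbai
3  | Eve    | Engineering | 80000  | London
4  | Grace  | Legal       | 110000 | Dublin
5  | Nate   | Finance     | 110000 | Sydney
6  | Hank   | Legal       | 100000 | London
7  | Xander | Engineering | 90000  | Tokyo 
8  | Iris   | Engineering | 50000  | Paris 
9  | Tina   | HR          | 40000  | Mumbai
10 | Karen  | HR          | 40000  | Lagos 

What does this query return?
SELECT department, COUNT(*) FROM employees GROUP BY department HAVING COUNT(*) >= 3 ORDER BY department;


Groups with count >= 3:
  Engineering: 3 -> PASS
  Design: 1 -> filtered out
  Finance: 2 -> filtered out
  HR: 2 -> filtered out
  Legal: 2 -> filtered out


1 groups:
Engineering, 3


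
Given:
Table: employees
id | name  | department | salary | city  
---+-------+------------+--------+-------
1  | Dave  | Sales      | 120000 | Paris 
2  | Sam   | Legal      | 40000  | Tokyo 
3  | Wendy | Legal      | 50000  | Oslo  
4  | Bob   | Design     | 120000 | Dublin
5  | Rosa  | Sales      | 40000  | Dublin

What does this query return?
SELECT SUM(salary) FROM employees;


SUM(salary) = 120000 + 40000 + 50000 + 120000 + 40000 = 370000

370000


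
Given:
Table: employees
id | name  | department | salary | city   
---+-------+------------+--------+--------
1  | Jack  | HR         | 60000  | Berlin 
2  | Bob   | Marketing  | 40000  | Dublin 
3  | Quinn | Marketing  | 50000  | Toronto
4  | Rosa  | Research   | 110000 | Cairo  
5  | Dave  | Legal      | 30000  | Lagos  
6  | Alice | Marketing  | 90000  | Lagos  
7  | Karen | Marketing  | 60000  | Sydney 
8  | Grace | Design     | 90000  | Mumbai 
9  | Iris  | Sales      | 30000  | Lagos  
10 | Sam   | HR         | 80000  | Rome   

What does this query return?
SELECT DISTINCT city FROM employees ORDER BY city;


All 'city' values (row order): Berlin, Dublin, Toronto, Cairo, Lagos, Lagos, Sydney, Mumbai, Lagos, Rome
Removing duplicates leaves 8 unique value(s).

8 values:
Berlin
Cairo
Dublin
Lagos
Mumbai
Rome
Sydney
Toronto


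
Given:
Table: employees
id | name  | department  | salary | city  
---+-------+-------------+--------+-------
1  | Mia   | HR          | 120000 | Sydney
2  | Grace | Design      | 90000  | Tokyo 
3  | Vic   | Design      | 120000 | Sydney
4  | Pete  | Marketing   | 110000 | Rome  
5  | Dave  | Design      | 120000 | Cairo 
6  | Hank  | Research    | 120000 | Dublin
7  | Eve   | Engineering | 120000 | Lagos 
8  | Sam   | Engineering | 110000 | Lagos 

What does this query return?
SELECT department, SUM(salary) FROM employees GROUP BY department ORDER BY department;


Summing salary within each department:
  Design: 90000 + 120000 + 120000 = 330000
  Engineering: 120000 + 110000 = 230000
  HR: 120000 = 120000
  Marketing: 110000 = 110000
  Research: 120000 = 120000


5 groups:
Design, 330000
Engineering, 230000
HR, 120000
Marketing, 110000
Research, 120000


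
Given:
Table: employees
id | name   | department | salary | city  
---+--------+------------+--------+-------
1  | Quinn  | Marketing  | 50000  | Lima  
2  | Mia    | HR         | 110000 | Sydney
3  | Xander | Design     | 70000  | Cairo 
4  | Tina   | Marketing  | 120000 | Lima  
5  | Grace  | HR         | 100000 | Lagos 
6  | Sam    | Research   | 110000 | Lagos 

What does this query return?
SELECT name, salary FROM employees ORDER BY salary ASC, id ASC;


Sorting by salary ASC, then id ASC for ties

6 rows:
Quinn, 50000
Xander, 70000
Grace, 100000
Mia, 110000
Sam, 110000
Tina, 120000


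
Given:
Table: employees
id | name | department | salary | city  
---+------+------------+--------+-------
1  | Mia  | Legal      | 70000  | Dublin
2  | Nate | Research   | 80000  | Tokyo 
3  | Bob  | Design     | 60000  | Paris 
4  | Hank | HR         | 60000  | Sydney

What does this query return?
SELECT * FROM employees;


SELECT * returns all 4 rows with all columns

4 rows:
1, Mia, Legal, 70000, Dublin
2, Nate, Research, 80000, Tokyo
3, Bob, Design, 60000, Paris
4, Hank, HR, 60000, Sydney


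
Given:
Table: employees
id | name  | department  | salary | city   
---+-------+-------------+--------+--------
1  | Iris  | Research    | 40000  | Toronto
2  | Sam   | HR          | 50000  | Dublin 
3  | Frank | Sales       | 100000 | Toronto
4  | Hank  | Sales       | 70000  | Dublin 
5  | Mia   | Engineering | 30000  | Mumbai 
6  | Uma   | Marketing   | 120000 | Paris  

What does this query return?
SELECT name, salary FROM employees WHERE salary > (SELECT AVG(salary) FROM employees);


Subquery: AVG(salary) = 68333.33
Filtering: salary > 68333.33
  Frank (100000) -> MATCH
  Hank (70000) -> MATCH
  Uma (120000) -> MATCH


3 rows:
Frank, 100000
Hank, 70000
Uma, 120000


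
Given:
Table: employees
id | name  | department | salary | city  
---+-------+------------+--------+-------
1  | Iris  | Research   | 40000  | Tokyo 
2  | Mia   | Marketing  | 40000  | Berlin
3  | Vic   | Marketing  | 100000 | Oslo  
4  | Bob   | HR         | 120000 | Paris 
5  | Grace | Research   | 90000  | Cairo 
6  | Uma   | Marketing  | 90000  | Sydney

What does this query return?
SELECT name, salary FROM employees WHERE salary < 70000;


Filtering: salary < 70000
Matching: 2 rows

2 rows:
Iris, 40000
Mia, 40000


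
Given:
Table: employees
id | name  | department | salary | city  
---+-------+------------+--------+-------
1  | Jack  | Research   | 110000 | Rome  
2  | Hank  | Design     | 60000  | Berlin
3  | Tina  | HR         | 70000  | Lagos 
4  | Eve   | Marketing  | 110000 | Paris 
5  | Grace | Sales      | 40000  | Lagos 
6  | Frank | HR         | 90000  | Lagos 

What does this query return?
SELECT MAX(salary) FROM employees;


Salaries: 110000, 60000, 70000, 110000, 40000, 90000
MAX = 110000

110000


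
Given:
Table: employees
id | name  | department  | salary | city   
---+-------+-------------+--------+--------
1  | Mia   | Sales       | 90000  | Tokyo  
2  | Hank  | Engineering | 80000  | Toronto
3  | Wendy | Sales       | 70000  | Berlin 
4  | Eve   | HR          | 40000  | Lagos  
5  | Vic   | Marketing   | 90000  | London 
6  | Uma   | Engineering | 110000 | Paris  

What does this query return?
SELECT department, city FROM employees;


Projecting columns: department, city

6 rows:
Sales, Tokyo
Engineering, Toronto
Sales, Berlin
HR, Lagos
Marketing, London
Engineering, Paris


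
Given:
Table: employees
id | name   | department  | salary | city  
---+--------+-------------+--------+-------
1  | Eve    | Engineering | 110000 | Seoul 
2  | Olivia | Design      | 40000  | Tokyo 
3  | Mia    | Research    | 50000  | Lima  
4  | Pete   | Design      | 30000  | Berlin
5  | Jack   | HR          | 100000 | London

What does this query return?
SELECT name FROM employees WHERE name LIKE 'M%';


LIKE 'M%' matches names starting with 'M'
Matching: 1

1 rows:
Mia


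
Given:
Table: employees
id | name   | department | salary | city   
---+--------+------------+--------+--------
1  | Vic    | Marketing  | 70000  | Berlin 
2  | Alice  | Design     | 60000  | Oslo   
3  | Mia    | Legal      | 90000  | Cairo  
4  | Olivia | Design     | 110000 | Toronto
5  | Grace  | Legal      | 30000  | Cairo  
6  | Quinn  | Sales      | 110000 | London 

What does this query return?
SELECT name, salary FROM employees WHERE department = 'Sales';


Filtering: department = 'Sales'
Matching rows: 1

1 rows:
Quinn, 110000


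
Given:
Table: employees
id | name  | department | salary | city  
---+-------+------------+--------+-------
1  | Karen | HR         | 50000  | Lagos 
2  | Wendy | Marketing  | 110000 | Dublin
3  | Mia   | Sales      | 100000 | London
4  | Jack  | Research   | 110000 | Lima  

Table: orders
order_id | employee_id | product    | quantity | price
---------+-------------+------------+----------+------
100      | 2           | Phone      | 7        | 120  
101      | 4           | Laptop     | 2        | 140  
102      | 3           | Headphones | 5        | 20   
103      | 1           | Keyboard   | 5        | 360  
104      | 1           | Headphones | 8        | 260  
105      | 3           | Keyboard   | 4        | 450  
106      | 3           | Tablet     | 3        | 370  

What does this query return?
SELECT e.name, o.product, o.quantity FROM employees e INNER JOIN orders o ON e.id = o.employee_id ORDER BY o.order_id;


Joining employees.id = orders.employee_id:
  employee Wendy (id=2) -> order Phone
  employee Jack (id=4) -> order Laptop
  employee Mia (id=3) -> order Headphones
  employee Karen (id=1) -> order Keyboard
  employee Karen (id=1) -> order Headphones
  employee Mia (id=3) -> order Keyboard
  employee Mia (id=3) -> order Tablet


7 rows:
Wendy, Phone, 7
Jack, Laptop, 2
Mia, Headphones, 5
Karen, Keyboard, 5
Karen, Headphones, 8
Mia, Keyboard, 4
Mia, Tablet, 3


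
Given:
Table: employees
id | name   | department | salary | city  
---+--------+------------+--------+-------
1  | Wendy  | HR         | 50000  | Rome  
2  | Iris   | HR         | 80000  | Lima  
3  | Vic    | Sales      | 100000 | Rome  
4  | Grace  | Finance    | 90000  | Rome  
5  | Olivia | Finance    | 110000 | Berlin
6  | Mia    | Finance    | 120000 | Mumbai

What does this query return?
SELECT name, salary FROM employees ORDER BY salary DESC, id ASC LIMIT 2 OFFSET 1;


Sort by salary DESC (id ASC tiebreak), then skip 1 and take 2
Rows 2 through 3

2 rows:
Olivia, 110000
Vic, 100000


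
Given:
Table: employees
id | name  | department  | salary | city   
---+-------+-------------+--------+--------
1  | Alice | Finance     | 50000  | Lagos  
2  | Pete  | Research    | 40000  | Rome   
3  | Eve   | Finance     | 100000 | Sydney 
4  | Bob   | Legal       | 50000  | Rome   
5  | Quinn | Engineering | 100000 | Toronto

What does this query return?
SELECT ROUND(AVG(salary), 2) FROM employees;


SUM(salary) = 340000
COUNT = 5
ROUND(AVG, 2) = ROUND(340000 / 5, 2) = 68000.0

68000.0


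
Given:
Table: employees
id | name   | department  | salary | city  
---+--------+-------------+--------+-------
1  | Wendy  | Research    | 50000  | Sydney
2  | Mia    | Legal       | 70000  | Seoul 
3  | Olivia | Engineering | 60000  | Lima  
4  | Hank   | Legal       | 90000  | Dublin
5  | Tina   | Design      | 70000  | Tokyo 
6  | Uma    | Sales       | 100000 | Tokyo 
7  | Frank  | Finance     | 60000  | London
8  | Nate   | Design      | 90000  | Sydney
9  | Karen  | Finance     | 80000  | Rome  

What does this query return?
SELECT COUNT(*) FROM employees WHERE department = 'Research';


Counting rows where department = 'Research'
  Wendy -> MATCH


1


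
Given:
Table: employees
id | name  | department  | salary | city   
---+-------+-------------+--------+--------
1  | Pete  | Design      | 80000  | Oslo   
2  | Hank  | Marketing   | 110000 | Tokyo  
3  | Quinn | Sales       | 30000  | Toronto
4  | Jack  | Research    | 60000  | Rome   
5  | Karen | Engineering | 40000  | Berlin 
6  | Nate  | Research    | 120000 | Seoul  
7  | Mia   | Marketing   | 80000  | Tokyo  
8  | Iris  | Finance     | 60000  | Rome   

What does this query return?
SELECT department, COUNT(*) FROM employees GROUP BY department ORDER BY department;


Assigning each row to its department group:
  Pete -> Design
  Hank -> Marketing
  Quinn -> Sales
  Jack -> Research
  Karen -> Engineering
  Nate -> Research
  Mia -> Marketing
  Iris -> Finance


6 groups:
Design, 1
Engineering, 1
Finance, 1
Marketing, 2
Research, 2
Sales, 1


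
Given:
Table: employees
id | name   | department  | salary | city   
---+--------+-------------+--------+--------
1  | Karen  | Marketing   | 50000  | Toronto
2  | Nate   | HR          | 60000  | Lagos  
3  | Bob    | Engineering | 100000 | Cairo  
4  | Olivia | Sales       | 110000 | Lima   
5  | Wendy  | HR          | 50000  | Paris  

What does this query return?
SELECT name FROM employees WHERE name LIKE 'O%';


LIKE 'O%' matches names starting with 'O'
Matching: 1

1 rows:
Olivia


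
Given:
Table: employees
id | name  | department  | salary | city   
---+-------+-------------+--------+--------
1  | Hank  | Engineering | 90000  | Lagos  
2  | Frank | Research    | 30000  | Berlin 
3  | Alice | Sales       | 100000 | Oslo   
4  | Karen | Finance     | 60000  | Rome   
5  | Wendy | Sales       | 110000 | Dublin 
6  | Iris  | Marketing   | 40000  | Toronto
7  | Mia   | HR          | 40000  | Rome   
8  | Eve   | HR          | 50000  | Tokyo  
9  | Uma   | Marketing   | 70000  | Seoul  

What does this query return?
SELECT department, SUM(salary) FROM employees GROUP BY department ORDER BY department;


Summing salary within each department:
  Engineering: 90000 = 90000
  Finance: 60000 = 60000
  HR: 40000 + 50000 = 90000
  Marketing: 40000 + 70000 = 110000
  Research: 30000 = 30000
  Sales: 100000 + 110000 = 210000


6 groups:
Engineering, 90000
Finance, 60000
HR, 90000
Marketing, 110000
Research, 30000
Sales, 210000


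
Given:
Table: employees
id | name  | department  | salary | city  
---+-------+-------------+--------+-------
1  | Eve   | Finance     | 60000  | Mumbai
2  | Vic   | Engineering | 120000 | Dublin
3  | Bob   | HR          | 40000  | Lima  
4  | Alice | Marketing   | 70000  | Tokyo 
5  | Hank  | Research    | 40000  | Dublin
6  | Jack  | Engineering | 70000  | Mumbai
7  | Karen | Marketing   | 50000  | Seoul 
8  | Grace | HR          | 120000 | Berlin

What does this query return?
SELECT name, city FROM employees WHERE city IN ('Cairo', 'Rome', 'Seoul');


Filtering: city IN ('Cairo', 'Rome', 'Seoul')
Matching: 1 rows

1 rows:
Karen, Seoul


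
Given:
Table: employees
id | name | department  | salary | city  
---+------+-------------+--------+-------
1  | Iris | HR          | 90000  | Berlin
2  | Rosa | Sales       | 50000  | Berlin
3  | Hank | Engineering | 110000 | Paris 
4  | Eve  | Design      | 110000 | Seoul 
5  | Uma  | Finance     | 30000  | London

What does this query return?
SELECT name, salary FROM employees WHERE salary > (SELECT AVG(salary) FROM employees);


Subquery: AVG(salary) = 78000.0
Filtering: salary > 78000.0
  Iris (90000) -> MATCH
  Hank (110000) -> MATCH
  Eve (110000) -> MATCH


3 rows:
Iris, 90000
Hank, 110000
Eve, 110000


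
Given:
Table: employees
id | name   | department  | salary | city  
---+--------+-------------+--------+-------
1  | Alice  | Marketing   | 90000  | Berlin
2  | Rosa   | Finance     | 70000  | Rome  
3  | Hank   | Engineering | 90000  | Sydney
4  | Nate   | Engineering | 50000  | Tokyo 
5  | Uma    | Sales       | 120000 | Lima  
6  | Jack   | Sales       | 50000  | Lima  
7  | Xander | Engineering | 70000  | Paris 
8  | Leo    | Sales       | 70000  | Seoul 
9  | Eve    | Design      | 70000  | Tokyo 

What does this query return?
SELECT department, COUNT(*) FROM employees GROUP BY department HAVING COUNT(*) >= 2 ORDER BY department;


Groups with count >= 2:
  Engineering: 3 -> PASS
  Sales: 3 -> PASS
  Design: 1 -> filtered out
  Finance: 1 -> filtered out
  Marketing: 1 -> filtered out


2 groups:
Engineering, 3
Sales, 3


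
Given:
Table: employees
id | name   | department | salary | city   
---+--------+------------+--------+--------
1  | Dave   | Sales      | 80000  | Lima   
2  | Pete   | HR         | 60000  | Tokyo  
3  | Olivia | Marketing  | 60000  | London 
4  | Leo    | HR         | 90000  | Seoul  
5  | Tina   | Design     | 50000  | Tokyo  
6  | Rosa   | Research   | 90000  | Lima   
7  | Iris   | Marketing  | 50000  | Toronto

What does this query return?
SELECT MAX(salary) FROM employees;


Salaries: 80000, 60000, 60000, 90000, 50000, 90000, 50000
MAX = 90000

90000


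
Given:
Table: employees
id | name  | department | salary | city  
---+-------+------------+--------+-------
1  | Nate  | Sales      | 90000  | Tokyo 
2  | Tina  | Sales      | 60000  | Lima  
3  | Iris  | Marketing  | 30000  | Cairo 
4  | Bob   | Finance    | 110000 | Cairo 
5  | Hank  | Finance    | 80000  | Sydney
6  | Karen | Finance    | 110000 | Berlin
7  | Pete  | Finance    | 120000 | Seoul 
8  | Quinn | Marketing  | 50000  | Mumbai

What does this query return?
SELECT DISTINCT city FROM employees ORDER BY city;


All 'city' values (row order): Tokyo, Lima, Cairo, Cairo, Sydney, Berlin, Seoul, Mumbai
Removing duplicates leaves 7 unique value(s).

7 values:
Berlin
Cairo
Lima
Mumbai
Seoul
Sydney
Tokyo


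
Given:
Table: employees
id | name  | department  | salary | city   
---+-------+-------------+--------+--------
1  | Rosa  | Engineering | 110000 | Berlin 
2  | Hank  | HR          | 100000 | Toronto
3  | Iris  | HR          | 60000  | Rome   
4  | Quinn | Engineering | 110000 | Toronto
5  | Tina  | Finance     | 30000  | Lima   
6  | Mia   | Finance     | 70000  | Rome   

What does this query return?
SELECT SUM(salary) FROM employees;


SUM(salary) = 110000 + 100000 + 60000 + 110000 + 30000 + 70000 = 480000

480000


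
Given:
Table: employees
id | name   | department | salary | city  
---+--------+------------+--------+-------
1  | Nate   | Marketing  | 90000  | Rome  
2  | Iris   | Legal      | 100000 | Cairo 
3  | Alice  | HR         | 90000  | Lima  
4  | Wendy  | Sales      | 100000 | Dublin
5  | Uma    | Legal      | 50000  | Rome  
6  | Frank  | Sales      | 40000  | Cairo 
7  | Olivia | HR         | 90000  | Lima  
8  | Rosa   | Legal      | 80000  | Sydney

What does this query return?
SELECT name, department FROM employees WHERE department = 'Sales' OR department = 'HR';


Filtering: department = 'Sales' OR 'HR'
Matching: 4 rows

4 rows:
Alice, HR
Wendy, Sales
Frank, Sales
Olivia, HR


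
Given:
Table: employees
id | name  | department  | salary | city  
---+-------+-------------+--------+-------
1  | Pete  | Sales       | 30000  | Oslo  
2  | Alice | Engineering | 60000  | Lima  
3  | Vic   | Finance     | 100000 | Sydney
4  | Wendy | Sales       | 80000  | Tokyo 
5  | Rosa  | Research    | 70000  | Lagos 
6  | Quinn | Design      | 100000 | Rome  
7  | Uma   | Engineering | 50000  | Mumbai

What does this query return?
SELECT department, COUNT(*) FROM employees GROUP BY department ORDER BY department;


Assigning each row to its department group:
  Pete -> Sales
  Alice -> Engineering
  Vic -> Finance
  Wendy -> Sales
  Rosa -> Research
  Quinn -> Design
  Uma -> Engineering


5 groups:
Design, 1
Engineering, 2
Finance, 1
Research, 1
Sales, 2


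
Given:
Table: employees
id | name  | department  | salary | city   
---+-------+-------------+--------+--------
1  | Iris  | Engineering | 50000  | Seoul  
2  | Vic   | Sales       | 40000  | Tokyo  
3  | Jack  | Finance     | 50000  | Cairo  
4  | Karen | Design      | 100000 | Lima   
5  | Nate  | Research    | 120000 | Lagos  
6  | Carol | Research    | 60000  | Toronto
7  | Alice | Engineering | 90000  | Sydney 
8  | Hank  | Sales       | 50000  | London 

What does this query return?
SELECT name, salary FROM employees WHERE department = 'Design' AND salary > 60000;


Filtering: department = 'Design' AND salary > 60000
Matching: 1 rows

1 rows:
Karen, 100000


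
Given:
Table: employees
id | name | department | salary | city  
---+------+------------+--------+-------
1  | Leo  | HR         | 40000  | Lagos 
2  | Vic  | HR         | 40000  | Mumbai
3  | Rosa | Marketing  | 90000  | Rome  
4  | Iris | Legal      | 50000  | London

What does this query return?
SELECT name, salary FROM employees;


Projecting columns: name, salary

4 rows:
Leo, 40000
Vic, 40000
Rosa, 90000
Iris, 50000


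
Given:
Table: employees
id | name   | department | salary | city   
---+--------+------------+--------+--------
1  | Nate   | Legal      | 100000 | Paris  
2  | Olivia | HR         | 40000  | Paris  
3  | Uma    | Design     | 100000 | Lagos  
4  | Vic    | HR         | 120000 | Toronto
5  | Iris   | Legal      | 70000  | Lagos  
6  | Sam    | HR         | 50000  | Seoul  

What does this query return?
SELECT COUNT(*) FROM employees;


COUNT(*) counts all rows

6


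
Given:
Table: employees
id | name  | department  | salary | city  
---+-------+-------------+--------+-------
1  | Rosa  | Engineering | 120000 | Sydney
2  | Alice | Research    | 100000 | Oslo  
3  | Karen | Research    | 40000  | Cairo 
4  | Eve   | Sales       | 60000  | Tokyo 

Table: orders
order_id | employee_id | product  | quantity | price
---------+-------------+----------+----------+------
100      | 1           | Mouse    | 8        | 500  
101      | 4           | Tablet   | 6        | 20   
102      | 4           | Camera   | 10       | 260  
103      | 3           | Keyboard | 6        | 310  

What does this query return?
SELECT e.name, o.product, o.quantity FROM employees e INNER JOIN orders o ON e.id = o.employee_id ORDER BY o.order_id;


Joining employees.id = orders.employee_id:
  employee Rosa (id=1) -> order Mouse
  employee Eve (id=4) -> order Tablet
  employee Eve (id=4) -> order Camera
  employee Karen (id=3) -> order Keyboard


4 rows:
Rosa, Mouse, 8
Eve, Tablet, 6
Eve, Camera, 10
Karen, Keyboard, 6


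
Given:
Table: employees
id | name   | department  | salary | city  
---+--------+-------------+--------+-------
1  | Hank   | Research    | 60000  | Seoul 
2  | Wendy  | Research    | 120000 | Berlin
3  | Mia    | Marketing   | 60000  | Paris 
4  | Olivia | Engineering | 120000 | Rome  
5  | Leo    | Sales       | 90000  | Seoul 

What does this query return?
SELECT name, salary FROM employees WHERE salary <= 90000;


Filtering: salary <= 90000
Matching: 3 rows

3 rows:
Hank, 60000
Mia, 60000
Leo, 90000


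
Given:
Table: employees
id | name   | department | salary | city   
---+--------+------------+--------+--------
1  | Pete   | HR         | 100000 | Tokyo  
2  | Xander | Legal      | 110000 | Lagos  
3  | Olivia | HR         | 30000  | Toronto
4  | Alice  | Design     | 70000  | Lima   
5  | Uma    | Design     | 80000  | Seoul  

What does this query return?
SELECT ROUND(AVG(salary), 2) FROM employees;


SUM(salary) = 390000
COUNT = 5
ROUND(AVG, 2) = ROUND(390000 / 5, 2) = 78000.0

78000.0


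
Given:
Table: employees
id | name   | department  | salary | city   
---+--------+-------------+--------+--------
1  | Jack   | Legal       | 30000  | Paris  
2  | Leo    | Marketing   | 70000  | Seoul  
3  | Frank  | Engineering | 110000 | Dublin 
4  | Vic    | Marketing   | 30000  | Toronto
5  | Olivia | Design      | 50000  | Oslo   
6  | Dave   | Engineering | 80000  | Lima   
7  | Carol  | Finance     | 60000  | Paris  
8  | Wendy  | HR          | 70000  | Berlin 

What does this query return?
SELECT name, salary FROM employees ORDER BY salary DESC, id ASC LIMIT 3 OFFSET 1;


Sort by salary DESC (id ASC tiebreak), then skip 1 and take 3
Rows 2 through 4

3 rows:
Dave, 80000
Leo, 70000
Wendy, 70000


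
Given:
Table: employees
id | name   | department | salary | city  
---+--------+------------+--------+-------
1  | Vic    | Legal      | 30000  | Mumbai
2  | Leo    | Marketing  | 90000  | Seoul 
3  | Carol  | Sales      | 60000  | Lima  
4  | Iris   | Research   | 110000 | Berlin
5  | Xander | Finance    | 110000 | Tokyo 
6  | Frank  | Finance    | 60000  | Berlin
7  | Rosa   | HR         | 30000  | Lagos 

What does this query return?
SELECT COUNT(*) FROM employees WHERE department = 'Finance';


Counting rows where department = 'Finance'
  Xander -> MATCH
  Frank -> MATCH


2


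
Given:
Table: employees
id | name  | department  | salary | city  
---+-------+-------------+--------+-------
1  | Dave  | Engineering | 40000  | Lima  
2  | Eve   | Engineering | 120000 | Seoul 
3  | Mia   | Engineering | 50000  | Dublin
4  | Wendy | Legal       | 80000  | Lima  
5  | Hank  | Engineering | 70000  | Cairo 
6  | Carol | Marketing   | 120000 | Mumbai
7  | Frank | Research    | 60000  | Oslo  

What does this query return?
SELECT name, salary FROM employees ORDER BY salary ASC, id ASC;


Sorting by salary ASC, then id ASC for ties

7 rows:
Dave, 40000
Mia, 50000
Frank, 60000
Hank, 70000
Wendy, 80000
Eve, 120000
Carol, 120000


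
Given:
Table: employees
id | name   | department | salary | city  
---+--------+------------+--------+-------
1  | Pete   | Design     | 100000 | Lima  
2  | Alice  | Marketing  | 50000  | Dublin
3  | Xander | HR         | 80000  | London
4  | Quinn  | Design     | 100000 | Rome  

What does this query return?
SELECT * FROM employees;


SELECT * returns all 4 rows with all columns

4 rows:
1, Pete, Design, 100000, Lima
2, Alice, Marketing, 50000, Dublin
3, Xander, HR, 80000, London
4, Quinn, Design, 100000, Rome


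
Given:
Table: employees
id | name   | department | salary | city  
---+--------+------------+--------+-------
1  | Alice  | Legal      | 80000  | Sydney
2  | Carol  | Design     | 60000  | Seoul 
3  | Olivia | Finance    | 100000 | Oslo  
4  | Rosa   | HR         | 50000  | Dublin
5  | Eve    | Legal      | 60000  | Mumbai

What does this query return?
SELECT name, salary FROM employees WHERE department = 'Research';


Filtering: department = 'Research'
Matching rows: 0

Empty result set (0 rows)


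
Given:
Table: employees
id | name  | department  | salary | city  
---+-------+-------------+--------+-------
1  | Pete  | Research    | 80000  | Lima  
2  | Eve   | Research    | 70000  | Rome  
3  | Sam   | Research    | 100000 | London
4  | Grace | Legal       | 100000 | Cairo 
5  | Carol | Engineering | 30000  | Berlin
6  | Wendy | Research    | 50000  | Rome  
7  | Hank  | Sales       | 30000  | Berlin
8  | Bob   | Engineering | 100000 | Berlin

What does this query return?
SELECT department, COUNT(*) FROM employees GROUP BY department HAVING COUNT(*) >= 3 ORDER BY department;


Groups with count >= 3:
  Research: 4 -> PASS
  Engineering: 2 -> filtered out
  Legal: 1 -> filtered out
  Sales: 1 -> filtered out


1 groups:
Research, 4


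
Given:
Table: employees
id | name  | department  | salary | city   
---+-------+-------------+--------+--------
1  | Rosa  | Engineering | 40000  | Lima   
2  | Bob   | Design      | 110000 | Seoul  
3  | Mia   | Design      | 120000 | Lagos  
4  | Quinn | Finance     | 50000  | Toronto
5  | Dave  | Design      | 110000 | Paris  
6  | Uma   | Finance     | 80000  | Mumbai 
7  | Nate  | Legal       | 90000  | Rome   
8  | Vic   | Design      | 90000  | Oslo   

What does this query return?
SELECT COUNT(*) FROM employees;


COUNT(*) counts all rows

8


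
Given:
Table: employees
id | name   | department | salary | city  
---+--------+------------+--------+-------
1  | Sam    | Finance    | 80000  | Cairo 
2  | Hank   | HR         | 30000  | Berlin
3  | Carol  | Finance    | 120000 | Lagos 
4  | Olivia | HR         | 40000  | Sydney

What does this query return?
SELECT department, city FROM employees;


Projecting columns: department, city

4 rows:
Finance, Cairo
HR, Berlin
Finance, Lagos
HR, Sydney


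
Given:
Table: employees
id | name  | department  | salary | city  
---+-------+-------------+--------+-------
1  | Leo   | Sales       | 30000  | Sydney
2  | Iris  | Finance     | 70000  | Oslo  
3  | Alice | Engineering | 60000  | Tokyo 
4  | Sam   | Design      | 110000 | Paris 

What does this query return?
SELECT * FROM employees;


SELECT * returns all 4 rows with all columns

4 rows:
1, Leo, Sales, 30000, Sydney
2, Iris, Finance, 70000, Oslo
3, Alice, Engineering, 60000, Tokyo
4, Sam, Design, 110000, Paris


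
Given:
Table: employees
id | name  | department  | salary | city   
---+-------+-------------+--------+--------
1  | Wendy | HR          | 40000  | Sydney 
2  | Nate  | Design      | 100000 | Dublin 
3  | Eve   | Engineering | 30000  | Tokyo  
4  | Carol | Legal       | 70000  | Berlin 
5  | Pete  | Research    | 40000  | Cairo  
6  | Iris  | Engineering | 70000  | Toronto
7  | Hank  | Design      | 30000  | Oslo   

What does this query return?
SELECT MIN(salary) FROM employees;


Salaries: 40000, 100000, 30000, 70000, 40000, 70000, 30000
MIN = 30000

30000


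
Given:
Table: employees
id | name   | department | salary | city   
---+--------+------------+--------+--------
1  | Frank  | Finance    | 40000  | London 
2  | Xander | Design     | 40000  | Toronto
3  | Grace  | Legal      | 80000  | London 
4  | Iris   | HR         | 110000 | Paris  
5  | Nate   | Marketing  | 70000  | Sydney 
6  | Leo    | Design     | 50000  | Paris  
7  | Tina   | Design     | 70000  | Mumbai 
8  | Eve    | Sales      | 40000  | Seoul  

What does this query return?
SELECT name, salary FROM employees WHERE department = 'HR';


Filtering: department = 'HR'
Matching rows: 1

1 rows:
Iris, 110000


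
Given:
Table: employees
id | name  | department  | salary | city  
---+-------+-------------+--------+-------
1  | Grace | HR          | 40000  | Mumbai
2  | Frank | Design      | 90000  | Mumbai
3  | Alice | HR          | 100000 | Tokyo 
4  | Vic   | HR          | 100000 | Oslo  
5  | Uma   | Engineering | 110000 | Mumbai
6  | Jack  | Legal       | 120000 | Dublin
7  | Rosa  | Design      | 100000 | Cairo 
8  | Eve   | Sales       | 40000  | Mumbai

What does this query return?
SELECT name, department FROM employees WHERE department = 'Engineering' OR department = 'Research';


Filtering: department = 'Engineering' OR 'Research'
Matching: 1 rows

1 rows:
Uma, Engineering


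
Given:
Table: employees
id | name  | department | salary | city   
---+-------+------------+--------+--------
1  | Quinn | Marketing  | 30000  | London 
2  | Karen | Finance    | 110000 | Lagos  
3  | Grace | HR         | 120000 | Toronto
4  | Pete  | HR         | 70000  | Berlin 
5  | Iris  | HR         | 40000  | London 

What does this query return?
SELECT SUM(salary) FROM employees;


SUM(salary) = 30000 + 110000 + 120000 + 70000 + 40000 = 370000

370000


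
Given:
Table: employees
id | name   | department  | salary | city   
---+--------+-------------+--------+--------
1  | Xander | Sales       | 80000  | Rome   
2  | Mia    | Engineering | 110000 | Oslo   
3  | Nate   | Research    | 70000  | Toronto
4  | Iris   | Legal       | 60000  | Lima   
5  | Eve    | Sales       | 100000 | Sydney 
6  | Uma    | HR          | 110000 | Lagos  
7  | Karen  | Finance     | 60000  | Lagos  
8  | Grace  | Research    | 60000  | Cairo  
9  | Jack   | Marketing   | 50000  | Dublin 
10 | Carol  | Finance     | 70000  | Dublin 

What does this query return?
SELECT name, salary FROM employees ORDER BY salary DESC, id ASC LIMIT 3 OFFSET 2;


Sort by salary DESC (id ASC tiebreak), then skip 2 and take 3
Rows 3 through 5

3 rows:
Eve, 100000
Xander, 80000
Nate, 70000


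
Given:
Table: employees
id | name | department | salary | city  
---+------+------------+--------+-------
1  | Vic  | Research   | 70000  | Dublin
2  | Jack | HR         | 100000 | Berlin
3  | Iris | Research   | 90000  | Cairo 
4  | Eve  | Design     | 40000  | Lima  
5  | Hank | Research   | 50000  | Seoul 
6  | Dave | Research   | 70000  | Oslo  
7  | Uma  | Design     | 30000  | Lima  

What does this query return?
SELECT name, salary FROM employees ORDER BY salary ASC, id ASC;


Sorting by salary ASC, then id ASC for ties

7 rows:
Uma, 30000
Eve, 40000
Hank, 50000
Vic, 70000
Dave, 70000
Iris, 90000
Jack, 100000


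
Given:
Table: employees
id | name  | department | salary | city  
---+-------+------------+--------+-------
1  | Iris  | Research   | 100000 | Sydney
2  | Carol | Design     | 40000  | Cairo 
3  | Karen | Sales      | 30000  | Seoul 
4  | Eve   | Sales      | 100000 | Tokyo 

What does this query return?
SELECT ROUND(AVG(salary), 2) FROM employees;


SUM(salary) = 270000
COUNT = 4
ROUND(AVG, 2) = ROUND(270000 / 4, 2) = 67500.0

67500.0


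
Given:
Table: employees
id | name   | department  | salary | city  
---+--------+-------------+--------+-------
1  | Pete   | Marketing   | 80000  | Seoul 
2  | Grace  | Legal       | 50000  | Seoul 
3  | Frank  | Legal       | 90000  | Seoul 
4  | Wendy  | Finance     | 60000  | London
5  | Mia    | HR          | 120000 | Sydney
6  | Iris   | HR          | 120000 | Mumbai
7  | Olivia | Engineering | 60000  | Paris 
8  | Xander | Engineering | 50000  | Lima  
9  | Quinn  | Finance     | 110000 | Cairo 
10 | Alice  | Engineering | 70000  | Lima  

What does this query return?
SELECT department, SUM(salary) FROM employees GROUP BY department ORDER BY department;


Summing salary within each department:
  Engineering: 60000 + 50000 + 70000 = 180000
  Finance: 60000 + 110000 = 170000
  HR: 120000 + 120000 = 240000
  Legal: 50000 + 90000 = 140000
  Marketing: 80000 = 80000


5 groups:
Engineering, 180000
Finance, 170000
HR, 240000
Legal, 140000
Marketing, 80000


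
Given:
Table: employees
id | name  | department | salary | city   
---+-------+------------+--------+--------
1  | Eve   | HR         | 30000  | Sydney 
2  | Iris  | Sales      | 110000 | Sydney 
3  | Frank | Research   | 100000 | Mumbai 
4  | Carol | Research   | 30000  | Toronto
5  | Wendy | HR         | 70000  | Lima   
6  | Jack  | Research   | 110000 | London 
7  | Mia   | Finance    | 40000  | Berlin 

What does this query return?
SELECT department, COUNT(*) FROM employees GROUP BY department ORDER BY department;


Assigning each row to its department group:
  Eve -> HR
  Iris -> Sales
  Frank -> Research
  Carol -> Research
  Wendy -> HR
  Jack -> Research
  Mia -> Finance


4 groups:
Finance, 1
HR, 2
Research, 3
Sales, 1


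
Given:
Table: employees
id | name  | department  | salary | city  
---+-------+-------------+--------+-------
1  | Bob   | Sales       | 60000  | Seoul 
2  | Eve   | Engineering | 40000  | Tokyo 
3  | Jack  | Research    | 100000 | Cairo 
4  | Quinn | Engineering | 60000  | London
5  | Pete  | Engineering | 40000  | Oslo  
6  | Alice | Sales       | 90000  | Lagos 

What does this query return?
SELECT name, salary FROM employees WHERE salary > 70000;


Filtering: salary > 70000
Matching: 2 rows

2 rows:
Jack, 100000
Alice, 90000


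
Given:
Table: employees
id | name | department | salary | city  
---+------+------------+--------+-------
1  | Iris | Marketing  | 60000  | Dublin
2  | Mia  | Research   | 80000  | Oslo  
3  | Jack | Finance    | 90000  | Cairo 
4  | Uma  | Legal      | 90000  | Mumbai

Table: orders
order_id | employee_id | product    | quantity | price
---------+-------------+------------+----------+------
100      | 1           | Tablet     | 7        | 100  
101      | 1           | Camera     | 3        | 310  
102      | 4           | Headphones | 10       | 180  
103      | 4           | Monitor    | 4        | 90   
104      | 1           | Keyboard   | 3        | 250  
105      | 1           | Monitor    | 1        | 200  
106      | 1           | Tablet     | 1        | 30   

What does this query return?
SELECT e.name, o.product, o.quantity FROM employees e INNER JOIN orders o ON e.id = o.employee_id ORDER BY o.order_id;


Joining employees.id = orders.employee_id:
  employee Iris (id=1) -> order Tablet
  employee Iris (id=1) -> order Camera
  employee Uma (id=4) -> order Headphones
  employee Uma (id=4) -> order Monitor
  employee Iris (id=1) -> order Keyboard
  employee Iris (id=1) -> order Monitor
  employee Iris (id=1) -> order Tablet


7 rows:
Iris, Tablet, 7
Iris, Camera, 3
Uma, Headphones, 10
Uma, Monitor, 4
Iris, Keyboard, 3
Iris, Monitor, 1
Iris, Tablet, 1


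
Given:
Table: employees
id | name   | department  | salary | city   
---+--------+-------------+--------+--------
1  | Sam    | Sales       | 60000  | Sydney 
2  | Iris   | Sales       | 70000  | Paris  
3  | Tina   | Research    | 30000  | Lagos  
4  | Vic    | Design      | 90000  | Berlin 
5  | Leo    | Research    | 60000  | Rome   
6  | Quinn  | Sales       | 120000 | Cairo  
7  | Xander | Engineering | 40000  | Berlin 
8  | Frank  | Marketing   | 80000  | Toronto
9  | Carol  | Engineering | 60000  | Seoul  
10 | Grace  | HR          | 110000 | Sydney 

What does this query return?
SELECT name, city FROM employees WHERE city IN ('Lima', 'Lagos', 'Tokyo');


Filtering: city IN ('Lima', 'Lagos', 'Tokyo')
Matching: 1 rows

1 rows:
Tina, Lagos


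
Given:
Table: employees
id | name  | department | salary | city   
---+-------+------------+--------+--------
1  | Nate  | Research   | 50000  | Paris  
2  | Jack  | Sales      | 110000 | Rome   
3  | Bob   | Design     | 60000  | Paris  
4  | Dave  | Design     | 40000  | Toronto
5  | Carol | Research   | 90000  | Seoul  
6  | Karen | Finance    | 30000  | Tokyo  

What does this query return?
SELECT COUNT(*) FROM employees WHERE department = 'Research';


Counting rows where department = 'Research'
  Nate -> MATCH
  Carol -> MATCH


2


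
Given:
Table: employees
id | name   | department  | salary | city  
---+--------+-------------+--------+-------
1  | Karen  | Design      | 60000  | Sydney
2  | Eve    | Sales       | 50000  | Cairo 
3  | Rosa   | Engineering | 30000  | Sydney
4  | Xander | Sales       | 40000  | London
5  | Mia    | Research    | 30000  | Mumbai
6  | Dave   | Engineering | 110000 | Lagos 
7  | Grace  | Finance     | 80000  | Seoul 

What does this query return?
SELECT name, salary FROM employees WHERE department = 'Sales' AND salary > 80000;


Filtering: department = 'Sales' AND salary > 80000
Matching: 0 rows

Empty result set (0 rows)


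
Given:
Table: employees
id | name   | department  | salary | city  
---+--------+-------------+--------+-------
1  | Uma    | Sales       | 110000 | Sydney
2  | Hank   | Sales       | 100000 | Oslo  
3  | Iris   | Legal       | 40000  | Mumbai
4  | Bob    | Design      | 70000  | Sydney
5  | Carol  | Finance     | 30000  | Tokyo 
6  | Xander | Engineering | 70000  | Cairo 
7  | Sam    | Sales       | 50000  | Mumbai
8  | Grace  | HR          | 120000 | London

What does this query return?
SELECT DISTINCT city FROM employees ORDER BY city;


All 'city' values (row order): Sydney, Oslo, Mumbai, Sydney, Tokyo, Cairo, Mumbai, London
Removing duplicates leaves 6 unique value(s).

6 values:
Cairo
London
Mumbai
Oslo
Sydney
Tokyo


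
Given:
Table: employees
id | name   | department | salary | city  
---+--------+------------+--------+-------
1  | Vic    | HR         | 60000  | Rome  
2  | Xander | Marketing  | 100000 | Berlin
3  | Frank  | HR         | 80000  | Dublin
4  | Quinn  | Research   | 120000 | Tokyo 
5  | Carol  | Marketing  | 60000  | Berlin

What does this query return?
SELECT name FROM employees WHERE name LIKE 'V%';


LIKE 'V%' matches names starting with 'V'
Matching: 1

1 rows:
Vic


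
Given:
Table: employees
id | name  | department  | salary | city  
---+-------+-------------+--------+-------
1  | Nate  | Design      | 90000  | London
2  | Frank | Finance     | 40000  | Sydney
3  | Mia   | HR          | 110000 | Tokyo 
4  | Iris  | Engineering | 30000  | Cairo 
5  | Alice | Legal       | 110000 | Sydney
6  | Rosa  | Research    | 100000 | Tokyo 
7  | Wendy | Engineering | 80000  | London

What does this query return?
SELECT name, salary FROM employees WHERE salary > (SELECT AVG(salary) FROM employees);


Subquery: AVG(salary) = 80000.0
Filtering: salary > 80000.0
  Nate (90000) -> MATCH
  Mia (110000) -> MATCH
  Alice (110000) -> MATCH
  Rosa (100000) -> MATCH


4 rows:
Nate, 90000
Mia, 110000
Alice, 110000
Rosa, 100000
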